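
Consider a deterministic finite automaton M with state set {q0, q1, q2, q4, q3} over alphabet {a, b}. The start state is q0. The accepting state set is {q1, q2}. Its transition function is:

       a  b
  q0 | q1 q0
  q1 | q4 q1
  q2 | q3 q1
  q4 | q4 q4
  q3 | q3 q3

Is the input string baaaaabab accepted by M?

No

Trace: q0 -b-> q0 -a-> q1 -a-> q4 -a-> q4 -a-> q4 -a-> q4 -b-> q4 -a-> q4 -b-> q4
End state q4 is not accepting.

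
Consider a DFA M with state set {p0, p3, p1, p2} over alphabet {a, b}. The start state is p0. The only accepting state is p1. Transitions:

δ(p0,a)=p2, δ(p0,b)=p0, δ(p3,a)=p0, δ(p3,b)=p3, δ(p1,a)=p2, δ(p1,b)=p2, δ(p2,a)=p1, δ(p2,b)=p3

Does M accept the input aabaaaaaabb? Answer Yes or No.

No

p0 → p2 → p1 → p2 → p1 → p2 → p1 → p2 → p1 → p2 → p3 → p3
End state p3 is not accepting.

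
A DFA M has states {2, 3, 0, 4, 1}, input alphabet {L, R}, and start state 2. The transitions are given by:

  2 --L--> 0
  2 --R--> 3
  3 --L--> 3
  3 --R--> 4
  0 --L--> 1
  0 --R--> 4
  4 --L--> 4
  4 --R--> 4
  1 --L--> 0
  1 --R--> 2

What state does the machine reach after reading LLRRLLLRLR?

4

start at 2
read 'L': 2 → 0
read 'L': 0 → 1
read 'R': 1 → 2
read 'R': 2 → 3
read 'L': 3 → 3
read 'L': 3 → 3
read 'L': 3 → 3
read 'R': 3 → 4
read 'L': 4 → 4
read 'R': 4 → 4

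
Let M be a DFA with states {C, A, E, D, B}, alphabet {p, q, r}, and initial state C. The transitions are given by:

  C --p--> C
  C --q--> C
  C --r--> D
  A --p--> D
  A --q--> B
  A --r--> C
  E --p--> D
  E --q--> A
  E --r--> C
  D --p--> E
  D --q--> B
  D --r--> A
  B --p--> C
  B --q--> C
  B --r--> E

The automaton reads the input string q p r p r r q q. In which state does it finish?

start at C
read 'q': C → C
read 'p': C → C
read 'r': C → D
read 'p': D → E
read 'r': E → C
read 'r': C → D
read 'q': D → B
read 'q': B → C

C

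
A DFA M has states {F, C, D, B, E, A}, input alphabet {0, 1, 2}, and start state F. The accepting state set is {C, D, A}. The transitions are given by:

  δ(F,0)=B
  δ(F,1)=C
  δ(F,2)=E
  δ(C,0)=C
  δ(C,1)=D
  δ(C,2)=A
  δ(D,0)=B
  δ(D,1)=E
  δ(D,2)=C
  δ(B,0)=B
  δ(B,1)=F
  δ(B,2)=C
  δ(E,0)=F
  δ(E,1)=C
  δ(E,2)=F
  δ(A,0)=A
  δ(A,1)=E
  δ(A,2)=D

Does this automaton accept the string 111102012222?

start at F
read '1': F → C
read '1': C → D
read '1': D → E
read '1': E → C
read '0': C → C
read '2': C → A
read '0': A → A
read '1': A → E
read '2': E → F
read '2': F → E
read '2': E → F
read '2': F → E
End state E is not accepting.

No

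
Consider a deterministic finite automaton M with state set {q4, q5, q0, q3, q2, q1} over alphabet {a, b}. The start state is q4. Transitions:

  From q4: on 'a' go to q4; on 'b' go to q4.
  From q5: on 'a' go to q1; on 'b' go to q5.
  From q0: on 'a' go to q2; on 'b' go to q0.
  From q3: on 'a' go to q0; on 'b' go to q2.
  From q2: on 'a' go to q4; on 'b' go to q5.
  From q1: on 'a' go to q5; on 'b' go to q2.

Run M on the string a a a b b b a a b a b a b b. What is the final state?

start at q4
read 'a': q4 → q4
read 'a': q4 → q4
read 'a': q4 → q4
read 'b': q4 → q4
read 'b': q4 → q4
read 'b': q4 → q4
read 'a': q4 → q4
read 'a': q4 → q4
read 'b': q4 → q4
read 'a': q4 → q4
read 'b': q4 → q4
read 'a': q4 → q4
read 'b': q4 → q4
read 'b': q4 → q4

q4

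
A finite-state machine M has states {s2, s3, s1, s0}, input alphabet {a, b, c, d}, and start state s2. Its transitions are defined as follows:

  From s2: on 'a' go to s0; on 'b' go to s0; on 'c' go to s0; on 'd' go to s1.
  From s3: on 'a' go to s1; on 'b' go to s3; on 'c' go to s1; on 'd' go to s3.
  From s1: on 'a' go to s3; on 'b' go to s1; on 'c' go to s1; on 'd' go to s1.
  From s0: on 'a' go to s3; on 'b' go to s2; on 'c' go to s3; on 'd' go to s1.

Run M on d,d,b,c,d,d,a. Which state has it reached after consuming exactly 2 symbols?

s2 → s1 → s1
After 2 symbols: s1.

s1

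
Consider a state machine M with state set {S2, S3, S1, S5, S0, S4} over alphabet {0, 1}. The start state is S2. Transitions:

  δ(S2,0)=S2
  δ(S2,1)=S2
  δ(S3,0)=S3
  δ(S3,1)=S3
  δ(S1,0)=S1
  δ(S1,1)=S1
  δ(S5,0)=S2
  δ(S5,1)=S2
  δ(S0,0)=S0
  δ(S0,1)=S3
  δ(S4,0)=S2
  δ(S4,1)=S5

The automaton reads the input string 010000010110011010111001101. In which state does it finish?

S2 → S2 → S2 → S2 → S2 → S2 → S2 → S2 → S2 → S2 → S2 → S2 → S2 → S2 → S2 → S2 → S2 → S2 → S2 → S2 → S2 → S2 → S2 → S2 → S2 → S2 → S2 → S2

S2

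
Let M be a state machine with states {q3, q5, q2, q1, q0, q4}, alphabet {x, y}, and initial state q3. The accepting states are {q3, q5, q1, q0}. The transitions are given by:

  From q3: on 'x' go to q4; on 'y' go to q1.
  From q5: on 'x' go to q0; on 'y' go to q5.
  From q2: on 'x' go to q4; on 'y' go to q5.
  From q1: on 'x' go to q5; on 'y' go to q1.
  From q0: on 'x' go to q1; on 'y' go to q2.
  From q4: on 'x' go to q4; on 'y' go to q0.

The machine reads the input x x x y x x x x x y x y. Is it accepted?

Trace: q3 -x-> q4 -x-> q4 -x-> q4 -y-> q0 -x-> q1 -x-> q5 -x-> q0 -x-> q1 -x-> q5 -y-> q5 -x-> q0 -y-> q2
End state q2 is not accepting.

No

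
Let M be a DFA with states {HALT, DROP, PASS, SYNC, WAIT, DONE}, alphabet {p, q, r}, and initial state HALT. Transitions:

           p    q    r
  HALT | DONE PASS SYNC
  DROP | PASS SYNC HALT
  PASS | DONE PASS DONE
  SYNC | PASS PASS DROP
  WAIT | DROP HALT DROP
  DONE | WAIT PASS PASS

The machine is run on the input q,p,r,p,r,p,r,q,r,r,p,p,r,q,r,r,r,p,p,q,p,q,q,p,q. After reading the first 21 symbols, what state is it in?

DONE

HALT → PASS → DONE → PASS → DONE → PASS → DONE → PASS → PASS → DONE → PASS → DONE → WAIT → DROP → SYNC → DROP → HALT → SYNC → PASS → DONE → PASS → DONE
After 21 symbols: DONE.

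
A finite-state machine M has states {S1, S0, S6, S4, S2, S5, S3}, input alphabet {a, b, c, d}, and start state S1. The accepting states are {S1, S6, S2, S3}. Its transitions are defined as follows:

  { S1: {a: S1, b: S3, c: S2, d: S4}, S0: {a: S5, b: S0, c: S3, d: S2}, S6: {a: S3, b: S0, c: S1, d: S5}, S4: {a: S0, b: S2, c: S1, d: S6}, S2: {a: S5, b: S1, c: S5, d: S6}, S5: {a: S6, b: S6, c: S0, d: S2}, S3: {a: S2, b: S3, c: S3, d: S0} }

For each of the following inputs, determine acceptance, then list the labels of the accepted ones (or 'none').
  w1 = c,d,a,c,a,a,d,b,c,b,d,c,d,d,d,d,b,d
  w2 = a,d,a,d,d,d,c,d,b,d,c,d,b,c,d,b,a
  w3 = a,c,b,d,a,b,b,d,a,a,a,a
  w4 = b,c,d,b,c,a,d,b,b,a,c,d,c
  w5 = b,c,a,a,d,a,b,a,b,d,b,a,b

w1: S1 → S2 → S6 → S3 → S3 → S2 → S5 → S2 → S1 → S2 → S1 → S4 → S1 → S4 → S6 → S5 → S2 → S1 → S4  → end S4, rejected
w2: S1 → S1 → S4 → S0 → S2 → S6 → S5 → S0 → S2 → S1 → S4 → S1 → S4 → S2 → S5 → S2 → S1 → S1  → end S1, accepted
w3: S1 → S1 → S2 → S1 → S4 → S0 → S0 → S0 → S2 → S5 → S6 → S3 → S2  → end S2, accepted
w4: S1 → S3 → S3 → S0 → S0 → S3 → S2 → S6 → S0 → S0 → S5 → S0 → S2 → S5  → end S5, rejected
w5: S1 → S3 → S3 → S2 → S5 → S2 → S5 → S6 → S3 → S3 → S0 → S0 → S5 → S6  → end S6, accepted

w2, w3, w5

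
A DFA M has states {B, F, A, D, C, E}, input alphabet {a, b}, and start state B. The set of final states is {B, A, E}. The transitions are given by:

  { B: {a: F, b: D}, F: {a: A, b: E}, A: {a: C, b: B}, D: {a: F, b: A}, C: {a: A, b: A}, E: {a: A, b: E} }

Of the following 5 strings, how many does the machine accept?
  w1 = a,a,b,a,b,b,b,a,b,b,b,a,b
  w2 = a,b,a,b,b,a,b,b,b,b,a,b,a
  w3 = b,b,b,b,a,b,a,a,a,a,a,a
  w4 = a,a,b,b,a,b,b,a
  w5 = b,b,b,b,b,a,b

3

w1: Trace: B -a-> F -a-> A -b-> B -a-> F -b-> E -b-> E -b-> E -a-> A -b-> B -b-> D -b-> A -a-> C -b-> A  → end A, accepted
w2: Trace: B -a-> F -b-> E -a-> A -b-> B -b-> D -a-> F -b-> E -b-> E -b-> E -b-> E -a-> A -b-> B -a-> F  → end F, rejected
w3: Trace: B -b-> D -b-> A -b-> B -b-> D -a-> F -b-> E -a-> A -a-> C -a-> A -a-> C -a-> A -a-> C  → end C, rejected
w4: Trace: B -a-> F -a-> A -b-> B -b-> D -a-> F -b-> E -b-> E -a-> A  → end A, accepted
w5: Trace: B -b-> D -b-> A -b-> B -b-> D -b-> A -a-> C -b-> A  → end A, accepted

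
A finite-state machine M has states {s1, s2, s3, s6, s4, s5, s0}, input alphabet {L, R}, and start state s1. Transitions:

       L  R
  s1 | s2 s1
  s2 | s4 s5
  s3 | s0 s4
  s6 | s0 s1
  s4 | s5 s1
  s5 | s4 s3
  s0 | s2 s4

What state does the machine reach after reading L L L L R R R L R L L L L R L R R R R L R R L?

s1 → s2 → s4 → s5 → s4 → s1 → s1 → s1 → s2 → s5 → s4 → s5 → s4 → s5 → s3 → s0 → s4 → s1 → s1 → s1 → s2 → s5 → s3 → s0

s0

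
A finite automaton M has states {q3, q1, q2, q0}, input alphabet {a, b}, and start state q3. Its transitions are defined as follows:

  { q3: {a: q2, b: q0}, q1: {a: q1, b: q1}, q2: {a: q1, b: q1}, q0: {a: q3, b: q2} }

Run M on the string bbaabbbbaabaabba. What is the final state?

q1

q3 → q0 → q2 → q1 → q1 → q1 → q1 → q1 → q1 → q1 → q1 → q1 → q1 → q1 → q1 → q1 → q1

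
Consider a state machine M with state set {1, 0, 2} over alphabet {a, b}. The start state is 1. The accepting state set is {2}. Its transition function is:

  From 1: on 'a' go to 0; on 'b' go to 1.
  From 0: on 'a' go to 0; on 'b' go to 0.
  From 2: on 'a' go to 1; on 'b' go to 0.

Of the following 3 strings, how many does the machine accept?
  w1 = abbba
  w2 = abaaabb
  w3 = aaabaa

w1:
  start at 1
  read 'a': 1 → 0
  read 'b': 0 → 0
  read 'b': 0 → 0
  read 'b': 0 → 0
  read 'a': 0 → 0
  end 0, rejected
w2:
  start at 1
  read 'a': 1 → 0
  read 'b': 0 → 0
  read 'a': 0 → 0
  read 'a': 0 → 0
  read 'a': 0 → 0
  read 'b': 0 → 0
  read 'b': 0 → 0
  end 0, rejected
w3:
  start at 1
  read 'a': 1 → 0
  read 'a': 0 → 0
  read 'a': 0 → 0
  read 'b': 0 → 0
  read 'a': 0 → 0
  read 'a': 0 → 0
  end 0, rejected

0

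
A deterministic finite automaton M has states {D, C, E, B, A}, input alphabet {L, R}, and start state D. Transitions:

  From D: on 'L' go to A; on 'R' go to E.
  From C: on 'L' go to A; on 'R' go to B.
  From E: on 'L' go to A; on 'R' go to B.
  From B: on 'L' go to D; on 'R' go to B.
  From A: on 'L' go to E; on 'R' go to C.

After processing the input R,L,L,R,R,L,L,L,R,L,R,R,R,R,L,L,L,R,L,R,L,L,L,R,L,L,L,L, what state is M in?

D → E → A → E → B → B → D → A → E → B → D → E → B → B → B → D → A → E → B → D → E → A → E → A → C → A → E → A → E

E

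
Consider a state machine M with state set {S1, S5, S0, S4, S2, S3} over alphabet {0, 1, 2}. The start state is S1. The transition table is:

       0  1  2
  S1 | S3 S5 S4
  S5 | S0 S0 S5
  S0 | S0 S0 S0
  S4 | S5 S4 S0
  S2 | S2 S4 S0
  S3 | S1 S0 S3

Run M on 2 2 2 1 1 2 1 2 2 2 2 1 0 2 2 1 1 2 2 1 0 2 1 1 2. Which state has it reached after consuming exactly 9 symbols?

Trace: S1 -2-> S4 -2-> S0 -2-> S0 -1-> S0 -1-> S0 -2-> S0 -1-> S0 -2-> S0 -2-> S0
After 9 symbols: S0.

S0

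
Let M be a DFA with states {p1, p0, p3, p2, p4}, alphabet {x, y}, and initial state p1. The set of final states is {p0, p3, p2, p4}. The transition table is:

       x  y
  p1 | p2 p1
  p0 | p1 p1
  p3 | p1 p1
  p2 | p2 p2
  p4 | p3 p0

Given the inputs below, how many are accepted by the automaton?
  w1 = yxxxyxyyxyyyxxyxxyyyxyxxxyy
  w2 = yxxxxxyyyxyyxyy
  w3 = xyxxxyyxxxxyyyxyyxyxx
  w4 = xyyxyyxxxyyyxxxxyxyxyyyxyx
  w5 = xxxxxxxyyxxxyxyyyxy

w1:
  start at p1
  read 'y': p1 → p1
  read 'x': p1 → p2
  read 'x': p2 → p2
  read 'x': p2 → p2
  read 'y': p2 → p2
  read 'x': p2 → p2
  read 'y': p2 → p2
  read 'y': p2 → p2
  read 'x': p2 → p2
  read 'y': p2 → p2
  read 'y': p2 → p2
  read 'y': p2 → p2
  read 'x': p2 → p2
  read 'x': p2 → p2
  read 'y': p2 → p2
  read 'x': p2 → p2
  read 'x': p2 → p2
  read 'y': p2 → p2
  read 'y': p2 → p2
  read 'y': p2 → p2
  read 'x': p2 → p2
  read 'y': p2 → p2
  read 'x': p2 → p2
  read 'x': p2 → p2
  read 'x': p2 → p2
  read 'y': p2 → p2
  read 'y': p2 → p2
  end p2, accepted
w2:
  start at p1
  read 'y': p1 → p1
  read 'x': p1 → p2
  read 'x': p2 → p2
  read 'x': p2 → p2
  read 'x': p2 → p2
  read 'x': p2 → p2
  read 'y': p2 → p2
  read 'y': p2 → p2
  read 'y': p2 → p2
  read 'x': p2 → p2
  read 'y': p2 → p2
  read 'y': p2 → p2
  read 'x': p2 → p2
  read 'y': p2 → p2
  read 'y': p2 → p2
  end p2, accepted
w3:
  start at p1
  read 'x': p1 → p2
  read 'y': p2 → p2
  read 'x': p2 → p2
  read 'x': p2 → p2
  read 'x': p2 → p2
  read 'y': p2 → p2
  read 'y': p2 → p2
  read 'x': p2 → p2
  read 'x': p2 → p2
  read 'x': p2 → p2
  read 'x': p2 → p2
  read 'y': p2 → p2
  read 'y': p2 → p2
  read 'y': p2 → p2
  read 'x': p2 → p2
  read 'y': p2 → p2
  read 'y': p2 → p2
  read 'x': p2 → p2
  read 'y': p2 → p2
  read 'x': p2 → p2
  read 'x': p2 → p2
  end p2, accepted
w4:
  start at p1
  read 'x': p1 → p2
  read 'y': p2 → p2
  read 'y': p2 → p2
  read 'x': p2 → p2
  read 'y': p2 → p2
  read 'y': p2 → p2
  read 'x': p2 → p2
  read 'x': p2 → p2
  read 'x': p2 → p2
  read 'y': p2 → p2
  read 'y': p2 → p2
  read 'y': p2 → p2
  read 'x': p2 → p2
  read 'x': p2 → p2
  read 'x': p2 → p2
  read 'x': p2 → p2
  read 'y': p2 → p2
  read 'x': p2 → p2
  read 'y': p2 → p2
  read 'x': p2 → p2
  read 'y': p2 → p2
  read 'y': p2 → p2
  read 'y': p2 → p2
  read 'x': p2 → p2
  read 'y': p2 → p2
  read 'x': p2 → p2
  end p2, accepted
w5:
  start at p1
  read 'x': p1 → p2
  read 'x': p2 → p2
  read 'x': p2 → p2
  read 'x': p2 → p2
  read 'x': p2 → p2
  read 'x': p2 → p2
  read 'x': p2 → p2
  read 'y': p2 → p2
  read 'y': p2 → p2
  read 'x': p2 → p2
  read 'x': p2 → p2
  read 'x': p2 → p2
  read 'y': p2 → p2
  read 'x': p2 → p2
  read 'y': p2 → p2
  read 'y': p2 → p2
  read 'y': p2 → p2
  read 'x': p2 → p2
  read 'y': p2 → p2
  end p2, accepted

5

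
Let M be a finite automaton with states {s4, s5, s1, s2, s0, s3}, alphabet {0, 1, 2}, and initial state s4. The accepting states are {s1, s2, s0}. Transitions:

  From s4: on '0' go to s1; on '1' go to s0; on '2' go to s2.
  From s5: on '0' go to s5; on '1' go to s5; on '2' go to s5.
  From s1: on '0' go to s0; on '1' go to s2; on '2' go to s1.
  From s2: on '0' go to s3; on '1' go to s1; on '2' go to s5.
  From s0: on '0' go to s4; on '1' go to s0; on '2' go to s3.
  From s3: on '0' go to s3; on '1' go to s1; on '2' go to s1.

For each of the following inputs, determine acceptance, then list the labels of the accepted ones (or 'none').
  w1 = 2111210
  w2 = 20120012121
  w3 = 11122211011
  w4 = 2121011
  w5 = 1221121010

w1: s4 → s2 → s1 → s2 → s1 → s1 → s2 → s3  → end s3, rejected
w2: s4 → s2 → s3 → s1 → s1 → s0 → s4 → s0 → s3 → s1 → s1 → s2  → end s2, accepted
w3: s4 → s0 → s0 → s0 → s3 → s1 → s1 → s2 → s1 → s0 → s0 → s0  → end s0, accepted
w4: s4 → s2 → s1 → s1 → s2 → s3 → s1 → s2  → end s2, accepted
w5: s4 → s0 → s3 → s1 → s2 → s1 → s1 → s2 → s3 → s1 → s0  → end s0, accepted

w2, w3, w4, w5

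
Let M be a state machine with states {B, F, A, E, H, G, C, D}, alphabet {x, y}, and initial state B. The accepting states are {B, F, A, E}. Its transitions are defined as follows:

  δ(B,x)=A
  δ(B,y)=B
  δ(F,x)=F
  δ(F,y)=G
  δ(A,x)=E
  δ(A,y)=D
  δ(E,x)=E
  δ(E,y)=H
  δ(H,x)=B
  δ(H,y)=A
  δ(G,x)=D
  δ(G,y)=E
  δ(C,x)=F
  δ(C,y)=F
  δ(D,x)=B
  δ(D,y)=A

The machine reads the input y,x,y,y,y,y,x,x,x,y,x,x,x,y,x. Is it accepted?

B → B → A → D → A → D → A → E → E → E → H → B → A → E → H → B
End state B is accepting.

Yes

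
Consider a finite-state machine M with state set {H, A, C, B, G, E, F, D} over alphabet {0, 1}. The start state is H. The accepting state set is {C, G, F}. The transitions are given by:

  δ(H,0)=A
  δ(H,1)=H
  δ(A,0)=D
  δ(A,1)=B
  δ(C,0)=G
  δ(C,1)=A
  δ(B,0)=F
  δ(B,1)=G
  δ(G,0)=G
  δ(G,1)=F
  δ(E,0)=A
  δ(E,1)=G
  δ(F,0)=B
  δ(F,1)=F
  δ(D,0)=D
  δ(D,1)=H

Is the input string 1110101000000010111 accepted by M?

Yes

H → H → H → H → A → B → F → F → B → F → B → F → B → F → B → G → G → F → F → F
End state F is accepting.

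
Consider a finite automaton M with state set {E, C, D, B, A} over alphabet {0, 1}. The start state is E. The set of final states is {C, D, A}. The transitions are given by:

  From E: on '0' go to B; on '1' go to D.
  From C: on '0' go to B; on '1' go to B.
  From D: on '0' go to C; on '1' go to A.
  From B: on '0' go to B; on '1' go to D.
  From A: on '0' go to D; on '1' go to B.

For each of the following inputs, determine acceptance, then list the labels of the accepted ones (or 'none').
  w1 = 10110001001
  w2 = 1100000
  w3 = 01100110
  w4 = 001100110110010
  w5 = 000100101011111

w1: E → D → C → B → D → C → B → B → D → C → B → D  → end D, accepted
w2: E → D → A → D → C → B → B → B  → end B, rejected
w3: E → B → D → A → D → C → B → D → C  → end C, accepted
w4: E → B → B → D → A → D → C → B → D → C → B → D → C → B → D → C  → end C, accepted
w5: E → B → B → B → D → C → B → D → C → B → B → D → A → B → D → A  → end A, accepted

w1, w3, w4, w5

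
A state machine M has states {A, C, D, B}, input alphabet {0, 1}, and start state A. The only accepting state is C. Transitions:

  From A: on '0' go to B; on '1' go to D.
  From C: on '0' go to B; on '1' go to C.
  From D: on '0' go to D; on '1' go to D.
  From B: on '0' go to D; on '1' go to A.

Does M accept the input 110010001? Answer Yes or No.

A → D → D → D → D → D → D → D → D → D
End state D is not accepting.

No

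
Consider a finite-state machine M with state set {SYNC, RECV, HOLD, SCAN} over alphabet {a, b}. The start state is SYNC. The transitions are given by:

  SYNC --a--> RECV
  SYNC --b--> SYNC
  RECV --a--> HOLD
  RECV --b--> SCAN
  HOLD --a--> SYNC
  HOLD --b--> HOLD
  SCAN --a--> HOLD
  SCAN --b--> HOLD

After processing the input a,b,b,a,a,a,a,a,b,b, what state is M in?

start at SYNC
read 'a': SYNC → RECV
read 'b': RECV → SCAN
read 'b': SCAN → HOLD
read 'a': HOLD → SYNC
read 'a': SYNC → RECV
read 'a': RECV → HOLD
read 'a': HOLD → SYNC
read 'a': SYNC → RECV
read 'b': RECV → SCAN
read 'b': SCAN → HOLD

HOLD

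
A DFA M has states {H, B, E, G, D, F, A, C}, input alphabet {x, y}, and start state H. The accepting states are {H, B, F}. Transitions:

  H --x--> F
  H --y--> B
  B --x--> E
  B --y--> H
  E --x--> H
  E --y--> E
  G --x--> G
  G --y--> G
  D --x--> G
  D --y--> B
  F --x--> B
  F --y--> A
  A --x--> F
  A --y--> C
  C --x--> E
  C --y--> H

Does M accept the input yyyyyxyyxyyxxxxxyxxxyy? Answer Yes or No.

Trace: H -y-> B -y-> H -y-> B -y-> H -y-> B -x-> E -y-> E -y-> E -x-> H -y-> B -y-> H -x-> F -x-> B -x-> E -x-> H -x-> F -y-> A -x-> F -x-> B -x-> E -y-> E -y-> E
End state E is not accepting.

No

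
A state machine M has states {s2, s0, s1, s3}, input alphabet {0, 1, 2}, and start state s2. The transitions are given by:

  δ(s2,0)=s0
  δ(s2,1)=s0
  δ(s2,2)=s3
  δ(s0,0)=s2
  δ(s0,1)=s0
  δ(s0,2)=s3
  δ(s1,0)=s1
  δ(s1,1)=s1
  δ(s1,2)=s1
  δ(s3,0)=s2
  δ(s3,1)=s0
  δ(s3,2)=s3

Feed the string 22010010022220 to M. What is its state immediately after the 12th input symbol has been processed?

start at s2
read '2': s2 → s3
read '2': s3 → s3
read '0': s3 → s2
read '1': s2 → s0
read '0': s0 → s2
read '0': s2 → s0
read '1': s0 → s0
read '0': s0 → s2
read '0': s2 → s0
read '2': s0 → s3
read '2': s3 → s3
read '2': s3 → s3
After 12 symbols: s3.

s3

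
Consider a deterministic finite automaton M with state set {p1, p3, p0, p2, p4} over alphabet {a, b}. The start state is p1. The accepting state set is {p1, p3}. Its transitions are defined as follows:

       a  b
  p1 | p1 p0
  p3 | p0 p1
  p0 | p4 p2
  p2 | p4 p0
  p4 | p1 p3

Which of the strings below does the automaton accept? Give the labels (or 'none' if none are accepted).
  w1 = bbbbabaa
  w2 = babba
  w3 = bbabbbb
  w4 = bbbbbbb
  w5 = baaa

w2, w5

w1:
  start at p1
  read 'b': p1 → p0
  read 'b': p0 → p2
  read 'b': p2 → p0
  read 'b': p0 → p2
  read 'a': p2 → p4
  read 'b': p4 → p3
  read 'a': p3 → p0
  read 'a': p0 → p4
  end p4, rejected
w2:
  start at p1
  read 'b': p1 → p0
  read 'a': p0 → p4
  read 'b': p4 → p3
  read 'b': p3 → p1
  read 'a': p1 → p1
  end p1, accepted
w3:
  start at p1
  read 'b': p1 → p0
  read 'b': p0 → p2
  read 'a': p2 → p4
  read 'b': p4 → p3
  read 'b': p3 → p1
  read 'b': p1 → p0
  read 'b': p0 → p2
  end p2, rejected
w4:
  start at p1
  read 'b': p1 → p0
  read 'b': p0 → p2
  read 'b': p2 → p0
  read 'b': p0 → p2
  read 'b': p2 → p0
  read 'b': p0 → p2
  read 'b': p2 → p0
  end p0, rejected
w5:
  start at p1
  read 'b': p1 → p0
  read 'a': p0 → p4
  read 'a': p4 → p1
  read 'a': p1 → p1
  end p1, accepted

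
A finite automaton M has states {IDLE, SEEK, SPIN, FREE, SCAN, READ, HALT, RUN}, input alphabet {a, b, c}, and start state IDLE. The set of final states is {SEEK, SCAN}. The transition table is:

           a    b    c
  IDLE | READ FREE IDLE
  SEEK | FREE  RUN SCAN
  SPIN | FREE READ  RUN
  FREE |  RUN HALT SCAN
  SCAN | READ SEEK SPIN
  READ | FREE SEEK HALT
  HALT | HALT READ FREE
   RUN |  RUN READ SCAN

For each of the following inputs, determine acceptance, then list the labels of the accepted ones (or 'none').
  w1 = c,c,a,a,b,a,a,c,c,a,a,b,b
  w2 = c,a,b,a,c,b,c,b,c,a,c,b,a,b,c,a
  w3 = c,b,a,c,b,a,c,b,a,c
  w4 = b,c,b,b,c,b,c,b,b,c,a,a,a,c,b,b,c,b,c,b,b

w1: Trace: IDLE -c-> IDLE -c-> IDLE -a-> READ -a-> FREE -b-> HALT -a-> HALT -a-> HALT -c-> FREE -c-> SCAN -a-> READ -a-> FREE -b-> HALT -b-> READ  → end READ, rejected
w2: Trace: IDLE -c-> IDLE -a-> READ -b-> SEEK -a-> FREE -c-> SCAN -b-> SEEK -c-> SCAN -b-> SEEK -c-> SCAN -a-> READ -c-> HALT -b-> READ -a-> FREE -b-> HALT -c-> FREE -a-> RUN  → end RUN, rejected
w3: Trace: IDLE -c-> IDLE -b-> FREE -a-> RUN -c-> SCAN -b-> SEEK -a-> FREE -c-> SCAN -b-> SEEK -a-> FREE -c-> SCAN  → end SCAN, accepted
w4: Trace: IDLE -b-> FREE -c-> SCAN -b-> SEEK -b-> RUN -c-> SCAN -b-> SEEK -c-> SCAN -b-> SEEK -b-> RUN -c-> SCAN -a-> READ -a-> FREE -a-> RUN -c-> SCAN -b-> SEEK -b-> RUN -c-> SCAN -b-> SEEK -c-> SCAN -b-> SEEK -b-> RUN  → end RUN, rejected

w3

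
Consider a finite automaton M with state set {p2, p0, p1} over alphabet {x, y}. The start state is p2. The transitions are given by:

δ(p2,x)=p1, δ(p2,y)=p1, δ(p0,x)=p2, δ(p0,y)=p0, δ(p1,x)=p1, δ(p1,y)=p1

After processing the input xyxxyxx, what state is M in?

p2 → p1 → p1 → p1 → p1 → p1 → p1 → p1

p1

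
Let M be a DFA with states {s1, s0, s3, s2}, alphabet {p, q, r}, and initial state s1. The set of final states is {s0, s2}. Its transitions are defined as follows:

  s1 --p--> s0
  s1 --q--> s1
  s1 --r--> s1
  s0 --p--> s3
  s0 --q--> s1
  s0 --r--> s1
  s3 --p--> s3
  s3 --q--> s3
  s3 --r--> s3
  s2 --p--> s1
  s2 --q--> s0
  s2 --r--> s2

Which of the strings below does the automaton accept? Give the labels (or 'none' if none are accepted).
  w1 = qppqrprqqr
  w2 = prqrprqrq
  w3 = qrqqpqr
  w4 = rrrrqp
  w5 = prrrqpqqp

w1:
  start at s1
  read 'q': s1 → s1
  read 'p': s1 → s0
  read 'p': s0 → s3
  read 'q': s3 → s3
  read 'r': s3 → s3
  read 'p': s3 → s3
  read 'r': s3 → s3
  read 'q': s3 → s3
  read 'q': s3 → s3
  read 'r': s3 → s3
  end s3, rejected
w2:
  start at s1
  read 'p': s1 → s0
  read 'r': s0 → s1
  read 'q': s1 → s1
  read 'r': s1 → s1
  read 'p': s1 → s0
  read 'r': s0 → s1
  read 'q': s1 → s1
  read 'r': s1 → s1
  read 'q': s1 → s1
  end s1, rejected
w3:
  start at s1
  read 'q': s1 → s1
  read 'r': s1 → s1
  read 'q': s1 → s1
  read 'q': s1 → s1
  read 'p': s1 → s0
  read 'q': s0 → s1
  read 'r': s1 → s1
  end s1, rejected
w4:
  start at s1
  read 'r': s1 → s1
  read 'r': s1 → s1
  read 'r': s1 → s1
  read 'r': s1 → s1
  read 'q': s1 → s1
  read 'p': s1 → s0
  end s0, accepted
w5:
  start at s1
  read 'p': s1 → s0
  read 'r': s0 → s1
  read 'r': s1 → s1
  read 'r': s1 → s1
  read 'q': s1 → s1
  read 'p': s1 → s0
  read 'q': s0 → s1
  read 'q': s1 → s1
  read 'p': s1 → s0
  end s0, accepted

w4, w5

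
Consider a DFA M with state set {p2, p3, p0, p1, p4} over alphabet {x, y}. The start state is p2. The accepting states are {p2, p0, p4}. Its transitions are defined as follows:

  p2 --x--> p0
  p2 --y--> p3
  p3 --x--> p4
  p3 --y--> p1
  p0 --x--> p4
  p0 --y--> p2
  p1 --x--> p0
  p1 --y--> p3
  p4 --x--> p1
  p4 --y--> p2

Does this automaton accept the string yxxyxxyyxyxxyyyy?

No

start at p2
read 'y': p2 → p3
read 'x': p3 → p4
read 'x': p4 → p1
read 'y': p1 → p3
read 'x': p3 → p4
read 'x': p4 → p1
read 'y': p1 → p3
read 'y': p3 → p1
read 'x': p1 → p0
read 'y': p0 → p2
read 'x': p2 → p0
read 'x': p0 → p4
read 'y': p4 → p2
read 'y': p2 → p3
read 'y': p3 → p1
read 'y': p1 → p3
End state p3 is not accepting.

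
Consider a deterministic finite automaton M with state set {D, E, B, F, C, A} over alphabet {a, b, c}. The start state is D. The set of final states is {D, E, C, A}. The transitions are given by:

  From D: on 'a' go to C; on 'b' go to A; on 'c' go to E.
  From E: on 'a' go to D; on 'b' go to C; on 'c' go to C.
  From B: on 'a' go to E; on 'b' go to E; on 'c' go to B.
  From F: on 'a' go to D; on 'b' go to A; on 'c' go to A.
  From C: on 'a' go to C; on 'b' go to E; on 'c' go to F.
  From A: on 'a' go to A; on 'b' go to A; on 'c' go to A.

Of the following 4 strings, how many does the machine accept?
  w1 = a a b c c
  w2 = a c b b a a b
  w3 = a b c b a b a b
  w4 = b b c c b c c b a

3

w1: Trace: D -a-> C -a-> C -b-> E -c-> C -c-> F  → end F, rejected
w2: Trace: D -a-> C -c-> F -b-> A -b-> A -a-> A -a-> A -b-> A  → end A, accepted
w3: Trace: D -a-> C -b-> E -c-> C -b-> E -a-> D -b-> A -a-> A -b-> A  → end A, accepted
w4: Trace: D -b-> A -b-> A -c-> A -c-> A -b-> A -c-> A -c-> A -b-> A -a-> A  → end A, accepted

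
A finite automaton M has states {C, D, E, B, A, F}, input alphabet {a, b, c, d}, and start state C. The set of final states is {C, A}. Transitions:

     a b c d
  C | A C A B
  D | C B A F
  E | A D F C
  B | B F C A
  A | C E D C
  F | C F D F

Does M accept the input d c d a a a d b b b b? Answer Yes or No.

start at C
read 'd': C → B
read 'c': B → C
read 'd': C → B
read 'a': B → B
read 'a': B → B
read 'a': B → B
read 'd': B → A
read 'b': A → E
read 'b': E → D
read 'b': D → B
read 'b': B → F
End state F is not accepting.

No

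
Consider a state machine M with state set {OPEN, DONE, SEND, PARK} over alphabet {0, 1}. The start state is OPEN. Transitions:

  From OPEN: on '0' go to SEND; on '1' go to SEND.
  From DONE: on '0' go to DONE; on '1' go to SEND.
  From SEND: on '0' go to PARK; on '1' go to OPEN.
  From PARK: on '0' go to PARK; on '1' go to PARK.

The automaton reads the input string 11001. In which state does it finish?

PARK

Trace: OPEN -1-> SEND -1-> OPEN -0-> SEND -0-> PARK -1-> PARK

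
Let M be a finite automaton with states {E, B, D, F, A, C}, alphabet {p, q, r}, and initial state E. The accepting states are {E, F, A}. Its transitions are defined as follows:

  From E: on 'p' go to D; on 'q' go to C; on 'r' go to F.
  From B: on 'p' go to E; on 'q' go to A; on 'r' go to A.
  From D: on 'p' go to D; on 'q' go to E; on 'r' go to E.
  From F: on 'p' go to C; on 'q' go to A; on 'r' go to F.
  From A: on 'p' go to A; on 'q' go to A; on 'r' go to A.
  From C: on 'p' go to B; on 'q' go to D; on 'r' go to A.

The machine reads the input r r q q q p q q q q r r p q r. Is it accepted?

start at E
read 'r': E → F
read 'r': F → F
read 'q': F → A
read 'q': A → A
read 'q': A → A
read 'p': A → A
read 'q': A → A
read 'q': A → A
read 'q': A → A
read 'q': A → A
read 'r': A → A
read 'r': A → A
read 'p': A → A
read 'q': A → A
read 'r': A → A
End state A is accepting.

Yes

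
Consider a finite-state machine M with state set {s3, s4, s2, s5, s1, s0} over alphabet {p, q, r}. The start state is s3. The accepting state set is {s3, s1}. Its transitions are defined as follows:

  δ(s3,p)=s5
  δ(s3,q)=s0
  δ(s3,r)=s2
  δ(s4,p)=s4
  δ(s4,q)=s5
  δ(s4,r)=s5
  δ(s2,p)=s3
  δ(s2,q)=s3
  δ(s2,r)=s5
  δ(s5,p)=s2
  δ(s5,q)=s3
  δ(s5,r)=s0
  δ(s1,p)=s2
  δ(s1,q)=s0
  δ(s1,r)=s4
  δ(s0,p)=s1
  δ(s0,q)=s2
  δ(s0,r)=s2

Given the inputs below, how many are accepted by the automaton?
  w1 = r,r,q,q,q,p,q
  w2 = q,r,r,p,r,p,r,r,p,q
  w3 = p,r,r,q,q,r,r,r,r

0

w1:
  start at s3
  read 'r': s3 → s2
  read 'r': s2 → s5
  read 'q': s5 → s3
  read 'q': s3 → s0
  read 'q': s0 → s2
  read 'p': s2 → s3
  read 'q': s3 → s0
  end s0, rejected
w2:
  start at s3
  read 'q': s3 → s0
  read 'r': s0 → s2
  read 'r': s2 → s5
  read 'p': s5 → s2
  read 'r': s2 → s5
  read 'p': s5 → s2
  read 'r': s2 → s5
  read 'r': s5 → s0
  read 'p': s0 → s1
  read 'q': s1 → s0
  end s0, rejected
w3:
  start at s3
  read 'p': s3 → s5
  read 'r': s5 → s0
  read 'r': s0 → s2
  read 'q': s2 → s3
  read 'q': s3 → s0
  read 'r': s0 → s2
  read 'r': s2 → s5
  read 'r': s5 → s0
  read 'r': s0 → s2
  end s2, rejected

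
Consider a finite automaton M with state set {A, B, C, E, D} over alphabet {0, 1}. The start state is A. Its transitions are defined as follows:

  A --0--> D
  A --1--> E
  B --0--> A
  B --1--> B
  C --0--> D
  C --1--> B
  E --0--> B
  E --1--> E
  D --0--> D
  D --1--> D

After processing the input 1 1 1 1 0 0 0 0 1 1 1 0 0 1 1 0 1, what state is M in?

A → E → E → E → E → B → A → D → D → D → D → D → D → D → D → D → D → D

D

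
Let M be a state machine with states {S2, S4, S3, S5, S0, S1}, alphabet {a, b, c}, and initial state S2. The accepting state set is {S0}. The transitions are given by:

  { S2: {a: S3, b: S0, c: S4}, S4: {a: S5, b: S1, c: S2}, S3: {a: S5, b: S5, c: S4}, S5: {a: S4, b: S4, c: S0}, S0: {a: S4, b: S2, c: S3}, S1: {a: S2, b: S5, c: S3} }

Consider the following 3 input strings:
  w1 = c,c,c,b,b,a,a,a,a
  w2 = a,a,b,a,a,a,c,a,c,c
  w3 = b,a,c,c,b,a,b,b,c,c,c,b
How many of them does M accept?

w1:
  start at S2
  read 'c': S2 → S4
  read 'c': S4 → S2
  read 'c': S2 → S4
  read 'b': S4 → S1
  read 'b': S1 → S5
  read 'a': S5 → S4
  read 'a': S4 → S5
  read 'a': S5 → S4
  read 'a': S4 → S5
  end S5, rejected
w2:
  start at S2
  read 'a': S2 → S3
  read 'a': S3 → S5
  read 'b': S5 → S4
  read 'a': S4 → S5
  read 'a': S5 → S4
  read 'a': S4 → S5
  read 'c': S5 → S0
  read 'a': S0 → S4
  read 'c': S4 → S2
  read 'c': S2 → S4
  end S4, rejected
w3:
  start at S2
  read 'b': S2 → S0
  read 'a': S0 → S4
  read 'c': S4 → S2
  read 'c': S2 → S4
  read 'b': S4 → S1
  read 'a': S1 → S2
  read 'b': S2 → S0
  read 'b': S0 → S2
  read 'c': S2 → S4
  read 'c': S4 → S2
  read 'c': S2 → S4
  read 'b': S4 → S1
  end S1, rejected

0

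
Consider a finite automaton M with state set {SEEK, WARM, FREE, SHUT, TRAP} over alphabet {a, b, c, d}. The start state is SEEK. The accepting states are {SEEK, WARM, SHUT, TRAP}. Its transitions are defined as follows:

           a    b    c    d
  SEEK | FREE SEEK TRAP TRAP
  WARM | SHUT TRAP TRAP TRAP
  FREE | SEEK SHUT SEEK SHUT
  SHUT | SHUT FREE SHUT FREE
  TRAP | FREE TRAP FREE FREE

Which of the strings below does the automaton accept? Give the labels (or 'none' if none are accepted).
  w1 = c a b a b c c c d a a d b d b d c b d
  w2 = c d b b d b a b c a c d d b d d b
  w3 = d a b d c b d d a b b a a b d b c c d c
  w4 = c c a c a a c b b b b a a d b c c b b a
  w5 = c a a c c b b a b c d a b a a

w1, w5

w1:
  start at SEEK
  read 'c': SEEK → TRAP
  read 'a': TRAP → FREE
  read 'b': FREE → SHUT
  read 'a': SHUT → SHUT
  read 'b': SHUT → FREE
  read 'c': FREE → SEEK
  read 'c': SEEK → TRAP
  read 'c': TRAP → FREE
  read 'd': FREE → SHUT
  read 'a': SHUT → SHUT
  read 'a': SHUT → SHUT
  read 'd': SHUT → FREE
  read 'b': FREE → SHUT
  read 'd': SHUT → FREE
  read 'b': FREE → SHUT
  read 'd': SHUT → FREE
  read 'c': FREE → SEEK
  read 'b': SEEK → SEEK
  read 'd': SEEK → TRAP
  end TRAP, accepted
w2:
  start at SEEK
  read 'c': SEEK → TRAP
  read 'd': TRAP → FREE
  read 'b': FREE → SHUT
  read 'b': SHUT → FREE
  read 'd': FREE → SHUT
  read 'b': SHUT → FREE
  read 'a': FREE → SEEK
  read 'b': SEEK → SEEK
  read 'c': SEEK → TRAP
  read 'a': TRAP → FREE
  read 'c': FREE → SEEK
  read 'd': SEEK → TRAP
  read 'd': TRAP → FREE
  read 'b': FREE → SHUT
  read 'd': SHUT → FREE
  read 'd': FREE → SHUT
  read 'b': SHUT → FREE
  end FREE, rejected
w3:
  start at SEEK
  read 'd': SEEK → TRAP
  read 'a': TRAP → FREE
  read 'b': FREE → SHUT
  read 'd': SHUT → FREE
  read 'c': FREE → SEEK
  read 'b': SEEK → SEEK
  read 'd': SEEK → TRAP
  read 'd': TRAP → FREE
  read 'a': FREE → SEEK
  read 'b': SEEK → SEEK
  read 'b': SEEK → SEEK
  read 'a': SEEK → FREE
  read 'a': FREE → SEEK
  read 'b': SEEK → SEEK
  read 'd': SEEK → TRAP
  read 'b': TRAP → TRAP
  read 'c': TRAP → FREE
  read 'c': FREE → SEEK
  read 'd': SEEK → TRAP
  read 'c': TRAP → FREE
  end FREE, rejected
w4:
  start at SEEK
  read 'c': SEEK → TRAP
  read 'c': TRAP → FREE
  read 'a': FREE → SEEK
  read 'c': SEEK → TRAP
  read 'a': TRAP → FREE
  read 'a': FREE → SEEK
  read 'c': SEEK → TRAP
  read 'b': TRAP → TRAP
  read 'b': TRAP → TRAP
  read 'b': TRAP → TRAP
  read 'b': TRAP → TRAP
  read 'a': TRAP → FREE
  read 'a': FREE → SEEK
  read 'd': SEEK → TRAP
  read 'b': TRAP → TRAP
  read 'c': TRAP → FREE
  read 'c': FREE → SEEK
  read 'b': SEEK → SEEK
  read 'b': SEEK → SEEK
  read 'a': SEEK → FREE
  end FREE, rejected
w5:
  start at SEEK
  read 'c': SEEK → TRAP
  read 'a': TRAP → FREE
  read 'a': FREE → SEEK
  read 'c': SEEK → TRAP
  read 'c': TRAP → FREE
  read 'b': FREE → SHUT
  read 'b': SHUT → FREE
  read 'a': FREE → SEEK
  read 'b': SEEK → SEEK
  read 'c': SEEK → TRAP
  read 'd': TRAP → FREE
  read 'a': FREE → SEEK
  read 'b': SEEK → SEEK
  read 'a': SEEK → FREE
  read 'a': FREE → SEEK
  end SEEK, accepted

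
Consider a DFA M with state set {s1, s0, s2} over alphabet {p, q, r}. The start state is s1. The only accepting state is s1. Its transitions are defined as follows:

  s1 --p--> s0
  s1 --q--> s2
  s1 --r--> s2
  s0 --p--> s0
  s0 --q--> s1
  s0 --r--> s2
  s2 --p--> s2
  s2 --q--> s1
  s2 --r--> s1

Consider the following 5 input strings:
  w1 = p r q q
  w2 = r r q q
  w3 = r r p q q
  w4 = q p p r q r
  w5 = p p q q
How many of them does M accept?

w1:
  start at s1
  read 'p': s1 → s0
  read 'r': s0 → s2
  read 'q': s2 → s1
  read 'q': s1 → s2
  end s2, rejected
w2:
  start at s1
  read 'r': s1 → s2
  read 'r': s2 → s1
  read 'q': s1 → s2
  read 'q': s2 → s1
  end s1, accepted
w3:
  start at s1
  read 'r': s1 → s2
  read 'r': s2 → s1
  read 'p': s1 → s0
  read 'q': s0 → s1
  read 'q': s1 → s2
  end s2, rejected
w4:
  start at s1
  read 'q': s1 → s2
  read 'p': s2 → s2
  read 'p': s2 → s2
  read 'r': s2 → s1
  read 'q': s1 → s2
  read 'r': s2 → s1
  end s1, accepted
w5:
  start at s1
  read 'p': s1 → s0
  read 'p': s0 → s0
  read 'q': s0 → s1
  read 'q': s1 → s2
  end s2, rejected

2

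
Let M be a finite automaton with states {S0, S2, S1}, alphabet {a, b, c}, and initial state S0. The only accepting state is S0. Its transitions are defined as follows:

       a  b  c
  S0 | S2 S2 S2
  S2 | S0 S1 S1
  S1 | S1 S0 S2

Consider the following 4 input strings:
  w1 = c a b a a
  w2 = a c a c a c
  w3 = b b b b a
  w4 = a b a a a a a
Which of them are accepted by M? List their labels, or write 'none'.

w1: Trace: S0 -c-> S2 -a-> S0 -b-> S2 -a-> S0 -a-> S2  → end S2, rejected
w2: Trace: S0 -a-> S2 -c-> S1 -a-> S1 -c-> S2 -a-> S0 -c-> S2  → end S2, rejected
w3: Trace: S0 -b-> S2 -b-> S1 -b-> S0 -b-> S2 -a-> S0  → end S0, accepted
w4: Trace: S0 -a-> S2 -b-> S1 -a-> S1 -a-> S1 -a-> S1 -a-> S1 -a-> S1  → end S1, rejected

w3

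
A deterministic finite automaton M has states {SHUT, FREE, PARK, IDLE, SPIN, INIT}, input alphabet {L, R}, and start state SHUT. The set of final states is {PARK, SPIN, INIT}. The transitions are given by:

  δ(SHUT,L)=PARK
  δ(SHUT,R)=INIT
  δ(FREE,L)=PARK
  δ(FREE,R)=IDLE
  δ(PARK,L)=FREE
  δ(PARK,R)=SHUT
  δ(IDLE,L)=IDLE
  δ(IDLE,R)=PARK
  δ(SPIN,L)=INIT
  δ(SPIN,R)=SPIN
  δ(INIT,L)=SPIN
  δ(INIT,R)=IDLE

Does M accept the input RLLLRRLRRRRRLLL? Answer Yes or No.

No

Trace: SHUT -R-> INIT -L-> SPIN -L-> INIT -L-> SPIN -R-> SPIN -R-> SPIN -L-> INIT -R-> IDLE -R-> PARK -R-> SHUT -R-> INIT -R-> IDLE -L-> IDLE -L-> IDLE -L-> IDLE
End state IDLE is not accepting.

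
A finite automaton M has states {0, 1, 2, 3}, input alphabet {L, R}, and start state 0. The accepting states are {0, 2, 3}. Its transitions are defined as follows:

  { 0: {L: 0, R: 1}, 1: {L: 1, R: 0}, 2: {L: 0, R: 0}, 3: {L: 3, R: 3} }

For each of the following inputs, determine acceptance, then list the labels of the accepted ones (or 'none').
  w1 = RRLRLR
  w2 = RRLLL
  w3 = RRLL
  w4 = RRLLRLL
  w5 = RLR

w1, w2, w3, w5

w1: 0 → 1 → 0 → 0 → 1 → 1 → 0  → end 0, accepted
w2: 0 → 1 → 0 → 0 → 0 → 0  → end 0, accepted
w3: 0 → 1 → 0 → 0 → 0  → end 0, accepted
w4: 0 → 1 → 0 → 0 → 0 → 1 → 1 → 1  → end 1, rejected
w5: 0 → 1 → 1 → 0  → end 0, accepted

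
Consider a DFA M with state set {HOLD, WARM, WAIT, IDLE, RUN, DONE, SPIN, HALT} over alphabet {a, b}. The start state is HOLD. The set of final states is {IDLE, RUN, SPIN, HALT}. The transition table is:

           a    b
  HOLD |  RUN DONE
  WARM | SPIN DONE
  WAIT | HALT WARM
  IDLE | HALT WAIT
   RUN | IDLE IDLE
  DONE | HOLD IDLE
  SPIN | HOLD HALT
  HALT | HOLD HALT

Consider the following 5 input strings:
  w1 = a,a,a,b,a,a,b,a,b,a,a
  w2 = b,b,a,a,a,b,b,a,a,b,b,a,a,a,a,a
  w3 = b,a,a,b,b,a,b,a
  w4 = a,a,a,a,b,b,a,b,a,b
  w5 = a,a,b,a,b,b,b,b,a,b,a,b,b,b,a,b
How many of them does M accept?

3

w1:
  start at HOLD
  read 'a': HOLD → RUN
  read 'a': RUN → IDLE
  read 'a': IDLE → HALT
  read 'b': HALT → HALT
  read 'a': HALT → HOLD
  read 'a': HOLD → RUN
  read 'b': RUN → IDLE
  read 'a': IDLE → HALT
  read 'b': HALT → HALT
  read 'a': HALT → HOLD
  read 'a': HOLD → RUN
  end RUN, accepted
w2:
  start at HOLD
  read 'b': HOLD → DONE
  read 'b': DONE → IDLE
  read 'a': IDLE → HALT
  read 'a': HALT → HOLD
  read 'a': HOLD → RUN
  read 'b': RUN → IDLE
  read 'b': IDLE → WAIT
  read 'a': WAIT → HALT
  read 'a': HALT → HOLD
  read 'b': HOLD → DONE
  read 'b': DONE → IDLE
  read 'a': IDLE → HALT
  read 'a': HALT → HOLD
  read 'a': HOLD → RUN
  read 'a': RUN → IDLE
  read 'a': IDLE → HALT
  end HALT, accepted
w3:
  start at HOLD
  read 'b': HOLD → DONE
  read 'a': DONE → HOLD
  read 'a': HOLD → RUN
  read 'b': RUN → IDLE
  read 'b': IDLE → WAIT
  read 'a': WAIT → HALT
  read 'b': HALT → HALT
  read 'a': HALT → HOLD
  end HOLD, rejected
w4:
  start at HOLD
  read 'a': HOLD → RUN
  read 'a': RUN → IDLE
  read 'a': IDLE → HALT
  read 'a': HALT → HOLD
  read 'b': HOLD → DONE
  read 'b': DONE → IDLE
  read 'a': IDLE → HALT
  read 'b': HALT → HALT
  read 'a': HALT → HOLD
  read 'b': HOLD → DONE
  end DONE, rejected
w5:
  start at HOLD
  read 'a': HOLD → RUN
  read 'a': RUN → IDLE
  read 'b': IDLE → WAIT
  read 'a': WAIT → HALT
  read 'b': HALT → HALT
  read 'b': HALT → HALT
  read 'b': HALT → HALT
  read 'b': HALT → HALT
  read 'a': HALT → HOLD
  read 'b': HOLD → DONE
  read 'a': DONE → HOLD
  read 'b': HOLD → DONE
  read 'b': DONE → IDLE
  read 'b': IDLE → WAIT
  read 'a': WAIT → HALT
  read 'b': HALT → HALT
  end HALT, accepted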